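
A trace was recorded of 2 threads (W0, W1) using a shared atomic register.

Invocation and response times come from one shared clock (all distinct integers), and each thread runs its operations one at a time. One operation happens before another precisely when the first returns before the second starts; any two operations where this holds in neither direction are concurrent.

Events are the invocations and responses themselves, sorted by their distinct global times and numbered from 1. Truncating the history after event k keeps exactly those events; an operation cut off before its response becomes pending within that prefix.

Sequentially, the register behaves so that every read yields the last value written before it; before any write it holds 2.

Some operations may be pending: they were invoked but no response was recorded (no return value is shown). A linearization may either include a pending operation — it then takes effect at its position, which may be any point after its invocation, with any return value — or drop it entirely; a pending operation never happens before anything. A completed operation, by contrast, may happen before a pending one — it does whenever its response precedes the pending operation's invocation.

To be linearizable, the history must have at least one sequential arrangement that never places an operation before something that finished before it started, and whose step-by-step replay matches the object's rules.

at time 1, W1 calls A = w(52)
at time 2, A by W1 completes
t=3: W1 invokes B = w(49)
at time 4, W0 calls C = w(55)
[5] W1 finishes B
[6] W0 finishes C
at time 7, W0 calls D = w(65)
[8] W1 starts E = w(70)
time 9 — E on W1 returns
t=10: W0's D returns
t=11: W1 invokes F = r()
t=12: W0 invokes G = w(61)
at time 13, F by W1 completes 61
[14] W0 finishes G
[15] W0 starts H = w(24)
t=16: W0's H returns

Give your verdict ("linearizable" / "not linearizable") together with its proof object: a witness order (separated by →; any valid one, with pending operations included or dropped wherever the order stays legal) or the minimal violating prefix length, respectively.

1. A w(52), leaving value 52
2. B w(49), leaving value 49
3. C w(55), leaving value 55
4. D w(65), leaving value 65
5. E w(70), leaving value 70
6. G w(61), leaving value 61
7. F r() → 61, leaving value 61
8. H w(24), leaving value 24

linearizable — witness: A → B → C → D → E → G → F → H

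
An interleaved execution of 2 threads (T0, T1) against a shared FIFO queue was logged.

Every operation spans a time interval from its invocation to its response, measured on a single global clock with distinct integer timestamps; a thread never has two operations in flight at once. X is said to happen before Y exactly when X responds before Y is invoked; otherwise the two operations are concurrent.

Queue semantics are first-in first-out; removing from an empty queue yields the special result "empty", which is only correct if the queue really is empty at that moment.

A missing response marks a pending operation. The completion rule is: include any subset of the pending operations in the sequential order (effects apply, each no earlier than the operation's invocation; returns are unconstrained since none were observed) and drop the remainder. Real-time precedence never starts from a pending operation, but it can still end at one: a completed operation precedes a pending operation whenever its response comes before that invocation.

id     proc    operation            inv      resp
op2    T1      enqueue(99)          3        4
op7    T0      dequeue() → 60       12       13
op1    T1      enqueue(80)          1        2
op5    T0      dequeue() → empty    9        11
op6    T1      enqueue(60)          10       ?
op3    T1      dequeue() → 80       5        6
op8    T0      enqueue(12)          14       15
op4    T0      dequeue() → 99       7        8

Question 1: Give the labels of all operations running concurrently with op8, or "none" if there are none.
concurrent with op8 ([14,15]): every op whose interval crosses 14..15
op1 [1,2]: before
op2 [3,4]: before
op3 [5,6]: before
op4 [7,8]: before
op5 [9,11]: before
op6 [10,…): concurrent
op7 [12,13]: before

op6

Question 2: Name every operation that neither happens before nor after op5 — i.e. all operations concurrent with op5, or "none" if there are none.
op5 spans [9,11]; an op avoiding the whole window 9..11 is ordered, any other is concurrent
op1 [1,2]: before
op2 [3,4]: before
op3 [5,6]: before
op4 [7,8]: before
op6 [10,…): concurrent
op7 [12,13]: after
op8 [14,15]: after

op6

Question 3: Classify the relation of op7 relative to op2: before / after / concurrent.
op7 spans [12,13], op2 spans [3,4]
resp(op2)=4 < inv(op7)=12

after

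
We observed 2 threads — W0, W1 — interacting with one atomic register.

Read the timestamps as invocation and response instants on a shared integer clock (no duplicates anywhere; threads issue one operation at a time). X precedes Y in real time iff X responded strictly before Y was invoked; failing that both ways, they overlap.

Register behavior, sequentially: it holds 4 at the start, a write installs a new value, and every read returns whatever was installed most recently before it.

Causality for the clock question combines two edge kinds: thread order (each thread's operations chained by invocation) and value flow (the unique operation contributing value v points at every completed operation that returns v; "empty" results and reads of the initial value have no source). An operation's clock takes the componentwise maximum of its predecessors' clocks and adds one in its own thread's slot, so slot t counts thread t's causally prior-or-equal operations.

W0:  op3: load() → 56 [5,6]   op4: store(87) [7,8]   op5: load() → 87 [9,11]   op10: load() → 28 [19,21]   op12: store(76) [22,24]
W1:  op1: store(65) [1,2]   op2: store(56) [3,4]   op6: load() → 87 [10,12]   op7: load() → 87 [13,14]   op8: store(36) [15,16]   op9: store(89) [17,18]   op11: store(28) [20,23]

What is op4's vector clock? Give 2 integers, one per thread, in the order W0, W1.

op1 (invocation 1): nothing precedes it; W1's component alone gives (0, 1)
op2 (invocation 3): componentwise max over VC(op1)=(0, 1), +1 at W1, giving (0, 2)
op3 (invocation 5): componentwise max over VC(op2)=(0, 2), +1 at W0, giving (1, 2)
op4 (invocation 7): componentwise max over VC(op3)=(1, 2), +1 at W0, giving (2, 2)
op6 (invocation 10): componentwise max over VC(op2)=(0, 2), VC(op4)=(2, 2), +1 at W1, giving (2, 3)
op5 (invocation 9): componentwise max over VC(op4)=(2, 2), +1 at W0, giving (3, 2)
op7 (invocation 13): componentwise max over VC(op4)=(2, 2), VC(op6)=(2, 3), +1 at W1, giving (2, 4)
op8 (invocation 15): componentwise max over VC(op7)=(2, 4), +1 at W1, giving (2, 5)
op9 (invocation 17): componentwise max over VC(op8)=(2, 5), +1 at W1, giving (2, 6)
op11 (invocation 20): componentwise max over VC(op9)=(2, 6), +1 at W1, giving (2, 7)
op10 (invocation 19): componentwise max over VC(op5)=(3, 2), VC(op11)=(2, 7), +1 at W0, giving (4, 7)
op12 (invocation 22): componentwise max over VC(op10)=(4, 7), +1 at W0, giving (5, 7)
target: VC(op4) = (2, 2)

(2, 2)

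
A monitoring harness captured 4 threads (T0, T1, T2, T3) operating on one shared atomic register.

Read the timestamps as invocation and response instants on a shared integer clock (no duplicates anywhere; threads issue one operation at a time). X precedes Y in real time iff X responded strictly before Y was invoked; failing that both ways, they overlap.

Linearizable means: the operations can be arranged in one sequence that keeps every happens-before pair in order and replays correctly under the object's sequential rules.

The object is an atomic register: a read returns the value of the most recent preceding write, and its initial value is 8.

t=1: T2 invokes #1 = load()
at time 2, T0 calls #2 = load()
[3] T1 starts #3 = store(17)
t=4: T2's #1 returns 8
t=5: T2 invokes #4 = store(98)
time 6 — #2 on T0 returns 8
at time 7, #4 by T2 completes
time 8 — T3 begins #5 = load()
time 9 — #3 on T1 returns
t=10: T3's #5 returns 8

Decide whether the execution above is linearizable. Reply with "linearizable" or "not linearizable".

not linearizable

cut after 9 events: linearizable; cut after 10 events (#5 responds, time 10): not linearizable
all 15 real-time-respecting orders fail — 5 completed atomic register operations, no legal replay
sample order #1, #2, #3, #4, #5 stalls at step 5 — #5 load() → 8 has no legal effect
sample order #1, #2, #4, #3, #5 stalls at step 5 — #5 load() → 8 has no legal effect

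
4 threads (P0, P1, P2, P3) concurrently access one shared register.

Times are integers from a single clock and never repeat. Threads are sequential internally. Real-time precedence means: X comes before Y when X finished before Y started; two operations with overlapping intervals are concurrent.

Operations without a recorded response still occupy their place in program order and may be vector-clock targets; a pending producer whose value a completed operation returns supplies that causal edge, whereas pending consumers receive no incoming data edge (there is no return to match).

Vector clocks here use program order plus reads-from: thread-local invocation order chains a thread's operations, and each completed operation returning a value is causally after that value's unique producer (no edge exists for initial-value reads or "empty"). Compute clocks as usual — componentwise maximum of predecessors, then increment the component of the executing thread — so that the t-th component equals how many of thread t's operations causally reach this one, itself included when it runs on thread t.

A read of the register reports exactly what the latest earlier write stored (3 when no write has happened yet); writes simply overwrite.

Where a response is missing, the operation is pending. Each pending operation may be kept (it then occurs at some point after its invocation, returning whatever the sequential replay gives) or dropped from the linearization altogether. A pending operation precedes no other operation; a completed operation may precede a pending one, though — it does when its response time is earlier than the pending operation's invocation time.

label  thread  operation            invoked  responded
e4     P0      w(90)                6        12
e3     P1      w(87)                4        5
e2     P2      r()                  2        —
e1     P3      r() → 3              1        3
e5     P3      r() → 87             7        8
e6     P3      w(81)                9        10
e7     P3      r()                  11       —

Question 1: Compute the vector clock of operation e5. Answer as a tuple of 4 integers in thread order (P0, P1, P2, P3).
Answer: (0, 1, 0, 2)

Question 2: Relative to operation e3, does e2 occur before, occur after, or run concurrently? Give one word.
Answer: concurrent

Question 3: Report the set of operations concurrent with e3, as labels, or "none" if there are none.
Answer: e2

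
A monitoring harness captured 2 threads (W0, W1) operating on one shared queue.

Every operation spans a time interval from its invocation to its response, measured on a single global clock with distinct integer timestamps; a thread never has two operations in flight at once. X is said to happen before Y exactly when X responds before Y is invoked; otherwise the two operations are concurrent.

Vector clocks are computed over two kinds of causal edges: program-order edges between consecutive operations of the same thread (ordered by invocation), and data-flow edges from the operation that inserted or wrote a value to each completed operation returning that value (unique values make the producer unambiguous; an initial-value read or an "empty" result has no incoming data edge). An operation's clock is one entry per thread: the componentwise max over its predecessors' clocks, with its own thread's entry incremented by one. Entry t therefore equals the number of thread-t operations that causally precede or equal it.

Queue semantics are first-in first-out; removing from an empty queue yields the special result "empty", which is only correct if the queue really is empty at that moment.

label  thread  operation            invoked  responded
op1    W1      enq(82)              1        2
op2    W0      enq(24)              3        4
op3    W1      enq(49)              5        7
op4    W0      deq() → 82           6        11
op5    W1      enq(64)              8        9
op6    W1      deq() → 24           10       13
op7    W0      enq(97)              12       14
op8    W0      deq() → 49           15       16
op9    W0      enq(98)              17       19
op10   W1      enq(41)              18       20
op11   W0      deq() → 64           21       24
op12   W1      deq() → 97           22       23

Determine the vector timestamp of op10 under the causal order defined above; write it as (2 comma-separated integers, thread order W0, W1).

(1, 5)

root op op1, invoked 1: fresh clock plus W1's own tick → (0, 1)
root op op2, invoked 3: fresh clock plus W0's own tick → (1, 0)
op3, invoked 5, takes VC(op1)=(0, 1) under max, adds 1 for W1 → (0, 2)
op5, invoked 8, takes VC(op3)=(0, 2) under max, adds 1 for W1 → (0, 3)
op4, invoked 6, takes VC(op1)=(0, 1), VC(op2)=(1, 0) under max, adds 1 for W0 → (2, 1)
op7, invoked 12, takes VC(op4)=(2, 1) under max, adds 1 for W0 → (3, 1)
op6, invoked 10, takes VC(op2)=(1, 0), VC(op5)=(0, 3) under max, adds 1 for W1 → (1, 4)
op10, invoked 18, takes VC(op6)=(1, 4) under max, adds 1 for W1 → (1, 5)
op8, invoked 15, takes VC(op3)=(0, 2), VC(op7)=(3, 1) under max, adds 1 for W0 → (4, 2)
op9, invoked 17, takes VC(op8)=(4, 2) under max, adds 1 for W0 → (5, 2)
op12, invoked 22, takes VC(op7)=(3, 1), VC(op10)=(1, 5) under max, adds 1 for W1 → (3, 6)
op11, invoked 21, takes VC(op5)=(0, 3), VC(op9)=(5, 2) under max, adds 1 for W0 → (6, 3)
target: VC(op10) = (1, 5)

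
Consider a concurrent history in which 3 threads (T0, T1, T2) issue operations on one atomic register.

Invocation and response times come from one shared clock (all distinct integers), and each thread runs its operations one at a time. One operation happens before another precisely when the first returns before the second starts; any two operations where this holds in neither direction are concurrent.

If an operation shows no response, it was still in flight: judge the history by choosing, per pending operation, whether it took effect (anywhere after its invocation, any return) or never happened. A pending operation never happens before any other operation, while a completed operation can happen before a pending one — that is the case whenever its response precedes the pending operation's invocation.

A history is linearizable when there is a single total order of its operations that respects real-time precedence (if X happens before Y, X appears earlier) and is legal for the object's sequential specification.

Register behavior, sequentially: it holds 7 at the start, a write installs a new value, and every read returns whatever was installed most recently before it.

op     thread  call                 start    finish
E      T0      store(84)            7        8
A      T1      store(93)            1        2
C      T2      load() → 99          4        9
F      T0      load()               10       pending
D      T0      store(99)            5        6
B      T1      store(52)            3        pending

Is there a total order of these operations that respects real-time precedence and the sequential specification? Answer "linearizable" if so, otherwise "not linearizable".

a witness: A, B, D, C, E
after step 1 (A store(93)): value 93
after step 2 (B store(52) (pending, included)): value 52
after step 3 (D store(99)): value 99
after step 4 (C load() → 99): value 99
after step 5 (E store(84)): value 84

linearizable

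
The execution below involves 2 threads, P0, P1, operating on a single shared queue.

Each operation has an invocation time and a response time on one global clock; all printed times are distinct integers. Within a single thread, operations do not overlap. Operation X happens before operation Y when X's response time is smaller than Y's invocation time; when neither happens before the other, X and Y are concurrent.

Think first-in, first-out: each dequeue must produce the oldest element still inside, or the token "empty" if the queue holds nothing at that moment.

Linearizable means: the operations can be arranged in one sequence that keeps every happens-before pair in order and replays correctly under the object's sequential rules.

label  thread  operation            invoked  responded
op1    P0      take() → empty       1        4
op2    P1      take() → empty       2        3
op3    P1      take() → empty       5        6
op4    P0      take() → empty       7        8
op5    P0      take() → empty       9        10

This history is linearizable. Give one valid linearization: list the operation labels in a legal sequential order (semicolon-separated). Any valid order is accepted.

after step 1 (op1 take() → empty): queue <>
after step 2 (op2 take() → empty): queue <>
after step 3 (op3 take() → empty): queue <>
after step 4 (op4 take() → empty): queue <>
after step 5 (op5 take() → empty): queue <>

op1; op2; op3; op4; op5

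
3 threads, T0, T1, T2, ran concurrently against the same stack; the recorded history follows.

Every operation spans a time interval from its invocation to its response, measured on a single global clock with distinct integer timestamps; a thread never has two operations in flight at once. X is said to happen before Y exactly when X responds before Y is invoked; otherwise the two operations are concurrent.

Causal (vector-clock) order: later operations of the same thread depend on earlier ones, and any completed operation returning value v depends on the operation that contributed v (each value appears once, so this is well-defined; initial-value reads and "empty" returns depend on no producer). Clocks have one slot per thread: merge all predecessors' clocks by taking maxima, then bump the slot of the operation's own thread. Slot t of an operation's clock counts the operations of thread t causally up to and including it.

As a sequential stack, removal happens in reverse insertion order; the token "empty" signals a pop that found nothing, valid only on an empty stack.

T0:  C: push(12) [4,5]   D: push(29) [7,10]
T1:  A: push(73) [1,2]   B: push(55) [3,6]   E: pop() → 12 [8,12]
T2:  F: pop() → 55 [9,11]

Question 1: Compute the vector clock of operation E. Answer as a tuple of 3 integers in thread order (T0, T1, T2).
Answer: (1, 3, 0)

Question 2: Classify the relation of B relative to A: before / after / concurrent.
Answer: after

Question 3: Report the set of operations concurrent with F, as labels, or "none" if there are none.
Answer: D, E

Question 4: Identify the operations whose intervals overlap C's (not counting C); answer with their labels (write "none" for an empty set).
Answer: B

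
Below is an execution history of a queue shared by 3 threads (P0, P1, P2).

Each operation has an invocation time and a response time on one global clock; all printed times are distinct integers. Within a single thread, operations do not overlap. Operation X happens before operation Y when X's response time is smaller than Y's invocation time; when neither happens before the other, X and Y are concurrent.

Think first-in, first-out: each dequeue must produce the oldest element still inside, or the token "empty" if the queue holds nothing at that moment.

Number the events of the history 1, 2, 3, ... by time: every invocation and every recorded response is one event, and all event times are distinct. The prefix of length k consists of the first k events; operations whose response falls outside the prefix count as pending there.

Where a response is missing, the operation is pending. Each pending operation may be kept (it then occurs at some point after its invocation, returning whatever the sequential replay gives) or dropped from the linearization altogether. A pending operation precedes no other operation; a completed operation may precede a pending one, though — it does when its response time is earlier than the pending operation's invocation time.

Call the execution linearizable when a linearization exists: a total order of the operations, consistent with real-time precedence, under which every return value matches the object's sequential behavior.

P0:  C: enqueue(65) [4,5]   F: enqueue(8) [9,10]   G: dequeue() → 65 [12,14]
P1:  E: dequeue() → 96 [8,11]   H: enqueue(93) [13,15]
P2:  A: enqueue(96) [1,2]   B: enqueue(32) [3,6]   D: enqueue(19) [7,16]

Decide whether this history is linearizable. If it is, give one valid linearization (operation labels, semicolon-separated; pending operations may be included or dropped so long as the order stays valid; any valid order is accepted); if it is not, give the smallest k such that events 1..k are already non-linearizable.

linearizable — witness: A; C; B; D; E; F; G; H

1. A enqueue(96), leaving queue <96>
2. C enqueue(65), leaving queue <96,65>
3. B enqueue(32), leaving queue <96,65,32>
4. D enqueue(19), leaving queue <96,65,32,19>
5. E dequeue() → 96, leaving queue <65,32,19>
6. F enqueue(8), leaving queue <65,32,19,8>
7. G dequeue() → 65, leaving queue <32,19,8>
8. H enqueue(93), leaving queue <32,19,8,93>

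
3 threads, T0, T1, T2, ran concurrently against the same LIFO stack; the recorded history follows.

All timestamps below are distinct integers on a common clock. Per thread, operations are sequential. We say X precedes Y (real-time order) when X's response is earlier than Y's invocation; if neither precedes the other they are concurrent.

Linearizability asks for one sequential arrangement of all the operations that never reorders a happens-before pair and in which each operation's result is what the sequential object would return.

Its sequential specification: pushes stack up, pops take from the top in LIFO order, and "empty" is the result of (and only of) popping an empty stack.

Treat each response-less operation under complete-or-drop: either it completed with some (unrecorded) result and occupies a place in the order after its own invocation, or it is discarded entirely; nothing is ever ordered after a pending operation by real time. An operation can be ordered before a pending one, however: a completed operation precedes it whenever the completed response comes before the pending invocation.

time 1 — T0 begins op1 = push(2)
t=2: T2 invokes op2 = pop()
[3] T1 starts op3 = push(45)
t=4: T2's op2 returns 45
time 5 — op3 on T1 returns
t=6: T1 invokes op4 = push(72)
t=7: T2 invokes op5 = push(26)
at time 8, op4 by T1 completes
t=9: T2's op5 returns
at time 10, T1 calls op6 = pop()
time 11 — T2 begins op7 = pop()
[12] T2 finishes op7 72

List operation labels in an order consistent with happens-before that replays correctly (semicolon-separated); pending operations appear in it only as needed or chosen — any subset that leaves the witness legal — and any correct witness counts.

op1; op3; op2; op4; op5; op6; op7

1. op1 push(2) (pending, included), leaving stack <2>
2. op3 push(45), leaving stack <2,45>
3. op2 pop() → 45, leaving stack <2>
4. op4 push(72), leaving stack <2,72>
5. op5 push(26), leaving stack <2,72,26>
6. op6 pop() (pending, included), leaving stack <2,72>
7. op7 pop() → 72, leaving stack <2>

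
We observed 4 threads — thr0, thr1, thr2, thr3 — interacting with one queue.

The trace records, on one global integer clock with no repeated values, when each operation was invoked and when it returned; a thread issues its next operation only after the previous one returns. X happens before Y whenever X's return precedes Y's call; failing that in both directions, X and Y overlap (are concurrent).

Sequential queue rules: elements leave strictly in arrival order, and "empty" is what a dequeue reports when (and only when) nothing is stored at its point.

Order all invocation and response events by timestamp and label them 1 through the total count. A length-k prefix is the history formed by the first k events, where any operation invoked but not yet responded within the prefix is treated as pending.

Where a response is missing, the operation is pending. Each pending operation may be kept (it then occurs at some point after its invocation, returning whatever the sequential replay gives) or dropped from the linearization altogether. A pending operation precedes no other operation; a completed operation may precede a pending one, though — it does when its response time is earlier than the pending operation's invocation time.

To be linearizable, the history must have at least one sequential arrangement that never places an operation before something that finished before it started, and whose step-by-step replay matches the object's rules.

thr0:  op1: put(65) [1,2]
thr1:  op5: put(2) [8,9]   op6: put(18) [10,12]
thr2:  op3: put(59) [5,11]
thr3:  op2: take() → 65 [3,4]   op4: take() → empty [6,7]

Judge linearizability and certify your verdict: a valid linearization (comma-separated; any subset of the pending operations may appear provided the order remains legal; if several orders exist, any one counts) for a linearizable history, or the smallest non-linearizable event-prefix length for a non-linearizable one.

step 1: op1 put(65) — queue <65>
step 2: op2 take() → 65 — queue <>
step 3: op4 take() → empty — queue <>
step 4: op3 put(59) — queue <59>
step 5: op5 put(2) — queue <59,2>
step 6: op6 put(18) — queue <59,2,18>

linearizable — witness: op1, op2, op4, op3, op5, op6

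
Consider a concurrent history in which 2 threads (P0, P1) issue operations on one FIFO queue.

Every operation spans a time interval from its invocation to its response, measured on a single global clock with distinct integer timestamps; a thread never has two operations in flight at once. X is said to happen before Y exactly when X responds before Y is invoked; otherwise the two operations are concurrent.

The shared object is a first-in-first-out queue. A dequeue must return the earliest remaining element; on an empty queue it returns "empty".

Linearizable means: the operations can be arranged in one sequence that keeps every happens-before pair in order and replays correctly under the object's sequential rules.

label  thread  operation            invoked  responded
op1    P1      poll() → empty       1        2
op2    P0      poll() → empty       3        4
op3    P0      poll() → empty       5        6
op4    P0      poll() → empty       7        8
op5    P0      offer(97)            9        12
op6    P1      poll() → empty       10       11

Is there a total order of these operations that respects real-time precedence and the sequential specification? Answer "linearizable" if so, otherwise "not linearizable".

linearizable

one valid linearization: op1, op2, op3, op4, op6, op5
1. op1 poll() → empty, leaving queue <>
2. op2 poll() → empty, leaving queue <>
3. op3 poll() → empty, leaving queue <>
4. op4 poll() → empty, leaving queue <>
5. op6 poll() → empty, leaving queue <>
6. op5 offer(97), leaving queue <97>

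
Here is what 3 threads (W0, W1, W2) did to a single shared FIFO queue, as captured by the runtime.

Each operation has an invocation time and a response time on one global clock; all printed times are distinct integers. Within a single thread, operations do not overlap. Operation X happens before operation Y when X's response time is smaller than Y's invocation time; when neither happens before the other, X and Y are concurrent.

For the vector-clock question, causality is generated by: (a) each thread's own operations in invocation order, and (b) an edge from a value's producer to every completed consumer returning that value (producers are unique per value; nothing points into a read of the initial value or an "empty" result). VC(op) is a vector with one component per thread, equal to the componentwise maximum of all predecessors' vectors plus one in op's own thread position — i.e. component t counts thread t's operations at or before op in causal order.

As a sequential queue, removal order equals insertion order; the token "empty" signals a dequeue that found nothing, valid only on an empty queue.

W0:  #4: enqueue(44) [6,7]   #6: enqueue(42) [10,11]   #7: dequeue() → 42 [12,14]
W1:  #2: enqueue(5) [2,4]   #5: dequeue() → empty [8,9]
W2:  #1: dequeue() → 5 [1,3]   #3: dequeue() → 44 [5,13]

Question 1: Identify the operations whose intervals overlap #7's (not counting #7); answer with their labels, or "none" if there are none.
Answer: #3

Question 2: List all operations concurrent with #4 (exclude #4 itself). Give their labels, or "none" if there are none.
Answer: #3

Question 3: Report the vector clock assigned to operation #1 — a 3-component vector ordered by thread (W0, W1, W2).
Answer: (0, 1, 1)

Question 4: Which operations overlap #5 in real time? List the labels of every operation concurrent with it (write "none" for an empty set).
Answer: #3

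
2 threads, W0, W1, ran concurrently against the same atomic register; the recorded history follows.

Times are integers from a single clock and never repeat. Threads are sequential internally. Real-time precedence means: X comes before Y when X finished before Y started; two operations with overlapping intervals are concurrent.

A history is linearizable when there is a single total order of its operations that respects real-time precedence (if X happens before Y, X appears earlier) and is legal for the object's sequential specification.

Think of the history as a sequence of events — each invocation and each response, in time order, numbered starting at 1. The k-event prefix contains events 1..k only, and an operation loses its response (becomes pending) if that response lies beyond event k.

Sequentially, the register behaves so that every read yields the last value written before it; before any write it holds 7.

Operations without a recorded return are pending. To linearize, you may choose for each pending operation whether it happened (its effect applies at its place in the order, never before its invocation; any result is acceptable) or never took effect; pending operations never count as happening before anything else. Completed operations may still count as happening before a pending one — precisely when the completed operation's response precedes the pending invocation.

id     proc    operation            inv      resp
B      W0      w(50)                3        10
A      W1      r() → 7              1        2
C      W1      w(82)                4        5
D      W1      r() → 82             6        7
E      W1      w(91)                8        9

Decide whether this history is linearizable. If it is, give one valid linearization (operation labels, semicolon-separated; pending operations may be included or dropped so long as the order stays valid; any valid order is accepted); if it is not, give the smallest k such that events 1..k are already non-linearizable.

linearizable — witness: A; B; C; D; E

after step 1 (A r() → 7): value 7
after step 2 (B w(50)): value 50
after step 3 (C w(82)): value 82
after step 4 (D r() → 82): value 82
after step 5 (E w(91)): value 91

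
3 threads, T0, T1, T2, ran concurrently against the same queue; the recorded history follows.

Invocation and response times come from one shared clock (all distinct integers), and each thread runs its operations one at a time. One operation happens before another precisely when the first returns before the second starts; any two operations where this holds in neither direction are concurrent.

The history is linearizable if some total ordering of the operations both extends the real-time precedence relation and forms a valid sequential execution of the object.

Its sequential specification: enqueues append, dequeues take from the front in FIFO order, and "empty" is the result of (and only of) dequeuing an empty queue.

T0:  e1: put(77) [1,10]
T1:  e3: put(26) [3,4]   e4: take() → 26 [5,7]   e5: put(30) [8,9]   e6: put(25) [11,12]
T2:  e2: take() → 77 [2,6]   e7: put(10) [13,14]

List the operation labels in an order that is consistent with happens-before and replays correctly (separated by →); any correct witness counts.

e1 → e2 → e3 → e4 → e5 → e6 → e7

1. e1 put(77), leaving queue <77>
2. e2 take() → 77, leaving queue <>
3. e3 put(26), leaving queue <26>
4. e4 take() → 26, leaving queue <>
5. e5 put(30), leaving queue <30>
6. e6 put(25), leaving queue <30,25>
7. e7 put(10), leaving queue <30,25,10>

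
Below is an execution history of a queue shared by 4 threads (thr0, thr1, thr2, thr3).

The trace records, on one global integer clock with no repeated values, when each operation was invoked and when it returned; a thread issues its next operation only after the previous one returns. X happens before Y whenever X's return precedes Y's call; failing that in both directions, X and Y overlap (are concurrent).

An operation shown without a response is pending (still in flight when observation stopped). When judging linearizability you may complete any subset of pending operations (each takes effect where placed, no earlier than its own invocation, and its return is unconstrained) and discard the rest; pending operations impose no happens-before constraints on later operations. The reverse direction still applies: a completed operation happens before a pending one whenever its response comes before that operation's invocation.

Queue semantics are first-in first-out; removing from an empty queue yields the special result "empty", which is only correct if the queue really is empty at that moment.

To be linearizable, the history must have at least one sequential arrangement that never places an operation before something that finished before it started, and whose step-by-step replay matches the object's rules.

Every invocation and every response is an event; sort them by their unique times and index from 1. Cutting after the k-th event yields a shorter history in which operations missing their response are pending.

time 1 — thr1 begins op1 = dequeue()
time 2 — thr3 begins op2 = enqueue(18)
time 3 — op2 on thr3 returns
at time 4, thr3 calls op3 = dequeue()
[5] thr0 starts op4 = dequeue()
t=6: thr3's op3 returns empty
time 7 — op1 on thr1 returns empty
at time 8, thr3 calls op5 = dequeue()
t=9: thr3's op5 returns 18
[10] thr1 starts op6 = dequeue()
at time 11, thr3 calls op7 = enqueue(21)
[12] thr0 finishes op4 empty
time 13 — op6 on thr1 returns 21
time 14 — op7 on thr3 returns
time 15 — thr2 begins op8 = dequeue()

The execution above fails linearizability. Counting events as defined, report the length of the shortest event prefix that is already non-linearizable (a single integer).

events 1..8 are still linearizable — one witness is op1, op2, op4, op3:
1. op1 dequeue() → empty, leaving queue <>
2. op2 enqueue(18), leaving queue <18>
3. op4 dequeue() (pending, included), leaving queue <>
4. op3 dequeue() → empty, leaving queue <>
at event 9 (op5's time-9 response) nothing linearizes any more
including or dropping the 1 pending operation (op4) in any combination fails
sample order op1, op2, op3, op5 (pending dropped) stalls at step 3 — op3 dequeue() → empty has no legal effect
sample order op2, op1, op3, op5 (pending dropped) stalls at step 2 — op1 dequeue() → empty has no legal effect

9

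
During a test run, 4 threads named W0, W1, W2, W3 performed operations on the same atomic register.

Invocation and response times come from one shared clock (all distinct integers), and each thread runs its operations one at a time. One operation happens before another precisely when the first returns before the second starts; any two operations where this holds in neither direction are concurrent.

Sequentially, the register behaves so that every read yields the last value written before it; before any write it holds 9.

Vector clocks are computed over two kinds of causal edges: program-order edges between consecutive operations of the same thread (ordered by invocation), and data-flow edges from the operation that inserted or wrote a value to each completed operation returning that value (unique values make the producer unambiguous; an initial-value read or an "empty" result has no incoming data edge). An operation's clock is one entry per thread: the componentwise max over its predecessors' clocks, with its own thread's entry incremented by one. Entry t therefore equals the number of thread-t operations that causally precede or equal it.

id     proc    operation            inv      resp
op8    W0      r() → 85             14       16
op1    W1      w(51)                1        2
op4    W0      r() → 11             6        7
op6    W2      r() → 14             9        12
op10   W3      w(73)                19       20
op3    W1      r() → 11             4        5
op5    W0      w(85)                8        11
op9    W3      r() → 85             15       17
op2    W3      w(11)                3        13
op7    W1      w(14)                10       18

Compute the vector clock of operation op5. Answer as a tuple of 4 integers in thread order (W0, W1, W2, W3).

(2, 0, 0, 1)

root op op2, invoked 3: fresh clock plus W3's own tick → (0, 0, 0, 1)
root op op1, invoked 1: fresh clock plus W1's own tick → (0, 1, 0, 0)
VC(op4, invoked at 6): max of VC(op2)=(0, 0, 0, 1), then +1 on thread W0 → (1, 0, 0, 1)
VC(op3, invoked at 4): max of VC(op1)=(0, 1, 0, 0), VC(op2)=(0, 0, 0, 1), then +1 on thread W1 → (0, 2, 0, 1)
VC(op5, invoked at 8): max of VC(op4)=(1, 0, 0, 1), then +1 on thread W0 → (2, 0, 0, 1)
VC(op7, invoked at 10): max of VC(op3)=(0, 2, 0, 1), then +1 on thread W1 → (0, 3, 0, 1)
VC(op9, invoked at 15): max of VC(op2)=(0, 0, 0, 1), VC(op5)=(2, 0, 0, 1), then +1 on thread W3 → (2, 0, 0, 2)
VC(op8, invoked at 14): max of VC(op5)=(2, 0, 0, 1), then +1 on thread W0 → (3, 0, 0, 1)
VC(op6, invoked at 9): max of VC(op7)=(0, 3, 0, 1), then +1 on thread W2 → (0, 3, 1, 1)
VC(op10, invoked at 19): max of VC(op9)=(2, 0, 0, 2), then +1 on thread W3 → (2, 0, 0, 3)
target: VC(op5) = (2, 0, 0, 1)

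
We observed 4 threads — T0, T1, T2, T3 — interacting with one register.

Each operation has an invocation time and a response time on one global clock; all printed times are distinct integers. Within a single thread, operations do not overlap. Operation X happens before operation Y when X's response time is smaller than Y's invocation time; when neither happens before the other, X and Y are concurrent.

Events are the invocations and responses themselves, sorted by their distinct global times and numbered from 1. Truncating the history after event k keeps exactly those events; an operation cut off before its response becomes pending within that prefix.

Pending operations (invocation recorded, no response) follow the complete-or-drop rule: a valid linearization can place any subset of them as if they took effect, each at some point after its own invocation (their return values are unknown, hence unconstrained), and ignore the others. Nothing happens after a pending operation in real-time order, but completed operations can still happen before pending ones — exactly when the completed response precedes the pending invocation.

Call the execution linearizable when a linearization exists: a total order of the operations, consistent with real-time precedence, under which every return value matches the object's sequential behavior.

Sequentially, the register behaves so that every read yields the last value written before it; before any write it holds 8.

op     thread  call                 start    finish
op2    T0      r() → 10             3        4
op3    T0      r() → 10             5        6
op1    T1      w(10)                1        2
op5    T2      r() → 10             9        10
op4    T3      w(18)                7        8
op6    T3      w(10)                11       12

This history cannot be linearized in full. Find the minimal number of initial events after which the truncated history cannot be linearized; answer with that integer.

10

events 1..9 are linearizable; a witness order is op1, op2, op3, op4:
1. op1 w(10), leaving value 10
2. op2 r() → 10, leaving value 10
3. op3 r() → 10, leaving value 10
4. op4 w(18), leaving value 18
event 10 — op5's response, time 10 — after it, nothing linearizes
take op1, op2, op3, op4, op5: step 5 already fails, because op5 r() → 10 cannot occur there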